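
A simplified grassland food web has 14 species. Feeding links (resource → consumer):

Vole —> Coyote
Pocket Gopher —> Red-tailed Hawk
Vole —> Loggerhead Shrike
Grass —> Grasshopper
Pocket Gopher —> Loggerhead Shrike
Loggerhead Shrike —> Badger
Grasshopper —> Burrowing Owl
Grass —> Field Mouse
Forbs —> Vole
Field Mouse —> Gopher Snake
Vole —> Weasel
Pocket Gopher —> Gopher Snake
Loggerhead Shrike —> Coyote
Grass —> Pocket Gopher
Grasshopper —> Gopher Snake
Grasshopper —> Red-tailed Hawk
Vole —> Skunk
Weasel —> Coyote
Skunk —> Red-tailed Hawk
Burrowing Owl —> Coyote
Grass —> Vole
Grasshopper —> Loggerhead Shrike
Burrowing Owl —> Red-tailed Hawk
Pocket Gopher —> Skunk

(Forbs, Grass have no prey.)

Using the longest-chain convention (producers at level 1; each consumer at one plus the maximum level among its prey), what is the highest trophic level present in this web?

Producers (level 1): Forbs, Grass.
Grass → Pocket Gopher → Skunk → Red-tailed Hawk gives Red-tailed Hawk level 4.
No species has a prey at level 4, so no species reaches level 5.

4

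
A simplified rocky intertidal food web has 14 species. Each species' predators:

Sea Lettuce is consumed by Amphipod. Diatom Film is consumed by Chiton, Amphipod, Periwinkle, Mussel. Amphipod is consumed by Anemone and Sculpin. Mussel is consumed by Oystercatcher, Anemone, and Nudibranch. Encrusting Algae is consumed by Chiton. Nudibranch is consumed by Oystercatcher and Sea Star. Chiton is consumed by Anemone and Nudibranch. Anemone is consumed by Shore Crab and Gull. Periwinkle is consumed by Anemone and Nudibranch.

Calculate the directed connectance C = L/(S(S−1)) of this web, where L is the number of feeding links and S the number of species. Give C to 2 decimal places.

C = 0.10

The web has S = 14 species and L = 19 feeding links.
C = L / (S(S−1)) = 19 / 182 = 0.1044 ≈ 0.10.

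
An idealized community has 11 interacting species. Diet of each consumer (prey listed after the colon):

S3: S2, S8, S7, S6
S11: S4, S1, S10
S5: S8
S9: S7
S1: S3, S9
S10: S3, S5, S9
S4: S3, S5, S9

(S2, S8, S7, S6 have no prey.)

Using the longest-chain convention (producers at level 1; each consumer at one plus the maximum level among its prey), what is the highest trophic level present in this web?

4

Producers (level 1): S2, S8, S7, S6.
S2 → S3 → S1 → S11 gives S11 level 4.
No species has a prey at level 4, so no species reaches level 5.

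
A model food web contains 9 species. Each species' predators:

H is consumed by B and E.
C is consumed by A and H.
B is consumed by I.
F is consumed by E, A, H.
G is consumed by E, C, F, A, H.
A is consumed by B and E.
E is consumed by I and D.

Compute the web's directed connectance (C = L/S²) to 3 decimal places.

C = 0.210

The web has S = 9 species and L = 17 feeding links.
C = L / S² = 17 / 81 = 0.2099 ≈ 0.210.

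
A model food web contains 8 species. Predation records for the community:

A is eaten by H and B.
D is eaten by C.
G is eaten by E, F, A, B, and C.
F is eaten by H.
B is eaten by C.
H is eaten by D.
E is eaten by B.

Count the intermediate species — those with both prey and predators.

Intermediate species (has both prey and predators): F, E, A, B, H, D.
Count: 6.

6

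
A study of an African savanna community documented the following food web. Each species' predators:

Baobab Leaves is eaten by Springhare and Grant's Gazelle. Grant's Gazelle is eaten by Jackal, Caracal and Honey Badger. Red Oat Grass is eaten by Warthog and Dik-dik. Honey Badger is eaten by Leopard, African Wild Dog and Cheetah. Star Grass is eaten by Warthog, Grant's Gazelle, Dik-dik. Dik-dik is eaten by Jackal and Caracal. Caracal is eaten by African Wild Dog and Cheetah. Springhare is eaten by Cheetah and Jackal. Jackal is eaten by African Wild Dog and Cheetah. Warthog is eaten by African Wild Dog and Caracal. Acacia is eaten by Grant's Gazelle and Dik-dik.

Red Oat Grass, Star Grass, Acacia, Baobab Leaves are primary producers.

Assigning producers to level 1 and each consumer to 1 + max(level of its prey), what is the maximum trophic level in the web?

4

Producers (level 1): Red Oat Grass, Star Grass, Acacia, Baobab Leaves.
Star Grass → Grant's Gazelle → Honey Badger → African Wild Dog gives African Wild Dog level 4.
No species has a prey at level 4, so no species reaches level 5.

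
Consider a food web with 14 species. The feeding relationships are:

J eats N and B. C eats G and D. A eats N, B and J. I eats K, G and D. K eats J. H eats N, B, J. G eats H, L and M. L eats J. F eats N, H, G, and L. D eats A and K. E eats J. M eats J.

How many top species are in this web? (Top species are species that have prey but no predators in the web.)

Top species (has prey, but nothing eats it): E, C, I, F.
Count: 4.

4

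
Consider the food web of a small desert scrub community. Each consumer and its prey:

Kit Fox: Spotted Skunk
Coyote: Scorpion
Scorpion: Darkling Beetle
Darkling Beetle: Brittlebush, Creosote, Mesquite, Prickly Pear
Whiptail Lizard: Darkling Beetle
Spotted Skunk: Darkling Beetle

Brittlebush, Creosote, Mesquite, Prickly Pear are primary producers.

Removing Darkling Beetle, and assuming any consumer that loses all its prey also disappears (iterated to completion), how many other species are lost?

Remove Darkling Beetle.
Round 1: Whiptail Lizard (all prey gone), Scorpion (all prey gone), Spotted Skunk (all prey gone) → extinct.
Round 2: Kit Fox (all prey gone), Coyote (all prey gone) → extinct.
No further losses. Total secondary extinctions: 5.

5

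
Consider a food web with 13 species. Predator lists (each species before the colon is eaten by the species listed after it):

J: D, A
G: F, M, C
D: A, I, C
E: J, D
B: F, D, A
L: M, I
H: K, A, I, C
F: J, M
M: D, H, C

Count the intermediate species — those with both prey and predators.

5

Intermediate species (has both prey and predators): F, J, M, D, H.
Count: 5.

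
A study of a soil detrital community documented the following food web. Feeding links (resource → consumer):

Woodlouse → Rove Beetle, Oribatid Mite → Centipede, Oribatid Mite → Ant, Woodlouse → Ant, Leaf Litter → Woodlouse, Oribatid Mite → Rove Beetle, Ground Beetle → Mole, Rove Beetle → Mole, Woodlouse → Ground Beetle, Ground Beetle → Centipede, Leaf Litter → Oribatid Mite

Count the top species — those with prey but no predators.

Top species (has prey, but nothing eats it): Ant, Mole, Centipede.
Count: 3.

3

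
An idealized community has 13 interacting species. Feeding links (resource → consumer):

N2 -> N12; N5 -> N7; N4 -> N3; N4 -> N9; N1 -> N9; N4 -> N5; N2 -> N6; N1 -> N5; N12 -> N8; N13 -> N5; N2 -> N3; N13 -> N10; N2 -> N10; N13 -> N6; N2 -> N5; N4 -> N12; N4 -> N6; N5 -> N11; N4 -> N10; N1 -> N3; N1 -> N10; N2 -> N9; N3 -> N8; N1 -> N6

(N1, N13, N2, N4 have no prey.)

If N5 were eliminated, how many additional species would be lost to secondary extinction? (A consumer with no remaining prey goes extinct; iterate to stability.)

2

Remove N5.
Round 1: N11 (all prey gone), N7 (all prey gone) → extinct.
No further losses. Total secondary extinctions: 2.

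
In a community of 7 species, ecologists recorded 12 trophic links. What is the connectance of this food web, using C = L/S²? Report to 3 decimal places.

C = 0.245

The web has S = 7 species and L = 12 feeding links.
C = L / S² = 12 / 49 = 0.2449 ≈ 0.245.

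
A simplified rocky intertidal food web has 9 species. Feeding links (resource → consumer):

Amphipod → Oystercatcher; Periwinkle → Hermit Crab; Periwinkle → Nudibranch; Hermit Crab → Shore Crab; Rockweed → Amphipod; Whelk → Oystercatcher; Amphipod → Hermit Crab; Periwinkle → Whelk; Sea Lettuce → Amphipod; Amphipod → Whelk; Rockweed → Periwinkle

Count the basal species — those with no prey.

2

Basal species (no prey listed): Rockweed, Sea Lettuce.
Count: 2.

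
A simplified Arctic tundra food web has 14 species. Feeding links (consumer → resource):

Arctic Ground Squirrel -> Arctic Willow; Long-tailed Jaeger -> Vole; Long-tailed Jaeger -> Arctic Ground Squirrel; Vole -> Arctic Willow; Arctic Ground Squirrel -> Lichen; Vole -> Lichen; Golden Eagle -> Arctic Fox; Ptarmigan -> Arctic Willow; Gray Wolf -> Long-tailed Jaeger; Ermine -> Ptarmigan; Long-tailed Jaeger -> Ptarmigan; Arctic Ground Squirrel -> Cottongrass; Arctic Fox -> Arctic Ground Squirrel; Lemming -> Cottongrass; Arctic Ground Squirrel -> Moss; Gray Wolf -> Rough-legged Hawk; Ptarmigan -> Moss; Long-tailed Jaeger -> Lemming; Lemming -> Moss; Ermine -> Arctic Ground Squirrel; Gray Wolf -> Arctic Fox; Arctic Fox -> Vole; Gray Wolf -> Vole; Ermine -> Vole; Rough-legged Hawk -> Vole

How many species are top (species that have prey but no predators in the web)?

3

Top species (has prey, but nothing eats it): Ermine, Golden Eagle, Gray Wolf.
Count: 3.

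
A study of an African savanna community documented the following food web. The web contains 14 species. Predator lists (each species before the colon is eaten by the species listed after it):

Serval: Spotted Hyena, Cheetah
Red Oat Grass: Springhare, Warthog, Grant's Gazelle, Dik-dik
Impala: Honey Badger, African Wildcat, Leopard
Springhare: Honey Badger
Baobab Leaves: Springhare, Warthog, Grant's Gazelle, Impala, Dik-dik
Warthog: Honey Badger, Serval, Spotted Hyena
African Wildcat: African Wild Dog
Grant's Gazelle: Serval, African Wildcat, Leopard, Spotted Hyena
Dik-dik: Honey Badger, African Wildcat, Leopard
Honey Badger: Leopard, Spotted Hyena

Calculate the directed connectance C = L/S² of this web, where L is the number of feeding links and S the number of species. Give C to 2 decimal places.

C = 0.14

The web has S = 14 species and L = 28 feeding links.
C = L / S² = 28 / 196 = 0.1429 ≈ 0.14.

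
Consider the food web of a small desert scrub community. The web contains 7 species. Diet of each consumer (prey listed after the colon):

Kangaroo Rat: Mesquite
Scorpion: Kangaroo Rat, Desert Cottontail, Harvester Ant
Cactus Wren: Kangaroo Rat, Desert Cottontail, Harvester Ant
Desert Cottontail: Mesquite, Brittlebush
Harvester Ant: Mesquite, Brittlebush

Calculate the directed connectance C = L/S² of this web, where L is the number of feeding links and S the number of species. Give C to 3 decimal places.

The web has S = 7 species and L = 11 feeding links.
C = L / S² = 11 / 49 = 0.2245 ≈ 0.224.

C = 0.224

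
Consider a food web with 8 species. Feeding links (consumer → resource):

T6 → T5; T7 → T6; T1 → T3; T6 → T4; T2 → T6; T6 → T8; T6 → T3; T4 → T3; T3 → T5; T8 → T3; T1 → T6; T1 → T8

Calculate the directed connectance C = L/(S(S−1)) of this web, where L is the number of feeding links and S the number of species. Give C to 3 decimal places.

The web has S = 8 species and L = 12 feeding links.
C = L / (S(S−1)) = 12 / 56 = 0.2143 ≈ 0.214.

C = 0.214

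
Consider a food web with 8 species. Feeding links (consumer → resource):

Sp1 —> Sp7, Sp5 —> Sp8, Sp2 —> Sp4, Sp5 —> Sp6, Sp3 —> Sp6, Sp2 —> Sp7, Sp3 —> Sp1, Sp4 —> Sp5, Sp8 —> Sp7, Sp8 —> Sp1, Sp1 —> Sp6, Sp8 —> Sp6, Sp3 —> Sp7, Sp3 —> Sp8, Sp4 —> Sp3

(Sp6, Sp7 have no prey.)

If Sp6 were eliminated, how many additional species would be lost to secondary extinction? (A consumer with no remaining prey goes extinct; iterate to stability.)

0

Remove Sp6.
Every predator of it retains at least one other prey: Sp1 still has Sp7; Sp8 still has Sp7, Sp1; Sp3 still has Sp7, Sp1, Sp8; Sp5 still has Sp8.
No consumer loses all prey, so no secondary extinctions occur.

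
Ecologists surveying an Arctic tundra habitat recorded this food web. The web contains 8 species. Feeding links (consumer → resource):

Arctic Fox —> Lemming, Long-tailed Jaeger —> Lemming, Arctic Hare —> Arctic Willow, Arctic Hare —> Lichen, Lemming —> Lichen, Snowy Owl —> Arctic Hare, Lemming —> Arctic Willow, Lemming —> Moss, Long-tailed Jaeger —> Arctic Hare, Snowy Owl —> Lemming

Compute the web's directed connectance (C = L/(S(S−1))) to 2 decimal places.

C = 0.18

The web has S = 8 species and L = 10 feeding links.
C = L / (S(S−1)) = 10 / 56 = 0.1786 ≈ 0.18.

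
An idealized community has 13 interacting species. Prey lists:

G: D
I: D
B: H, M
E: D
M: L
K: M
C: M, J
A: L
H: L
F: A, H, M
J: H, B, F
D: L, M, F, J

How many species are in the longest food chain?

6 species

One longest chain: L → H → B → J → D → E.
It has 6 species and 5 links.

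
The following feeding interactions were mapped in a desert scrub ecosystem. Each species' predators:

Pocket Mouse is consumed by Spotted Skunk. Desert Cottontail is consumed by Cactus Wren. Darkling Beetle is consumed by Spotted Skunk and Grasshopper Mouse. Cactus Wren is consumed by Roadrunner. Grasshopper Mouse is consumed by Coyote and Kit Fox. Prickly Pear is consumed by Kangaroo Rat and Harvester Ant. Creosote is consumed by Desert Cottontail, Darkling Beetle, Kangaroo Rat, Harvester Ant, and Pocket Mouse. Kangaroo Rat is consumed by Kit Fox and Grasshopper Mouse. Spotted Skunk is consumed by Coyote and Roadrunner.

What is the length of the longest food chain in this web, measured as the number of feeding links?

3 links

One longest chain: Creosote → Desert Cottontail → Cactus Wren → Roadrunner.
It has 4 species and 3 links.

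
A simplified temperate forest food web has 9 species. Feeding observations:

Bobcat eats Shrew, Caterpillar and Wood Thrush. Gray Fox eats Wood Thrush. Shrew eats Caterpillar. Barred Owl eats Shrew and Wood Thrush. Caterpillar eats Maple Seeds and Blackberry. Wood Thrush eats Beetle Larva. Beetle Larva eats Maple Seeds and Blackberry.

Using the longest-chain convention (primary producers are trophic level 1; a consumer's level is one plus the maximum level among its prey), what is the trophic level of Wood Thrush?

Trophic level 3

Blackberry is a producer → level 1.
Beetle Larva eats Blackberry (level 1); other prey at levels: Maple Seeds 1 → level 2.
Wood Thrush eats Beetle Larva → level 3.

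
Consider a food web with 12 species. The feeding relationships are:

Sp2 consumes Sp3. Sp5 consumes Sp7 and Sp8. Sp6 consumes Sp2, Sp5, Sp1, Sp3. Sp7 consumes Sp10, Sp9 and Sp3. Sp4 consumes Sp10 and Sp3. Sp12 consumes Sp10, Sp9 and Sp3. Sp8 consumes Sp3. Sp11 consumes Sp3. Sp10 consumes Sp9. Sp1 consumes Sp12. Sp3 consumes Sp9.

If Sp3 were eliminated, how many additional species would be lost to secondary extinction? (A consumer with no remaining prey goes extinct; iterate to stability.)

Remove Sp3.
Round 1: Sp8 (all prey gone), Sp11 (all prey gone), Sp2 (all prey gone) → extinct.
No further losses. Total secondary extinctions: 3.

3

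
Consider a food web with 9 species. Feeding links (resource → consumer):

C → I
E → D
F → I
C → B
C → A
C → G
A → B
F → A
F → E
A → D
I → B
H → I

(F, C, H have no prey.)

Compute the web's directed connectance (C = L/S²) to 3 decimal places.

C = 0.148

The web has S = 9 species and L = 12 feeding links.
C = L / S² = 12 / 81 = 0.1481 ≈ 0.148.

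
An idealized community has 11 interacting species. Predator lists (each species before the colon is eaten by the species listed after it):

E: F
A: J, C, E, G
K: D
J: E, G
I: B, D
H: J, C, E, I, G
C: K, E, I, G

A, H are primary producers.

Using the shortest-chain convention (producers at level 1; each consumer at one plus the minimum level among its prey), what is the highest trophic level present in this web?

Producers (level 1): A, H.
Following each consumer down to its lowest-level prey: A → C → K (levels 1 through 3).
All prey of K (C 2) are at level 2 or above, so K is at level 1 + 2 = 3.
Every consumer has at least one prey at level 2 or below, so none exceeds level 3.

3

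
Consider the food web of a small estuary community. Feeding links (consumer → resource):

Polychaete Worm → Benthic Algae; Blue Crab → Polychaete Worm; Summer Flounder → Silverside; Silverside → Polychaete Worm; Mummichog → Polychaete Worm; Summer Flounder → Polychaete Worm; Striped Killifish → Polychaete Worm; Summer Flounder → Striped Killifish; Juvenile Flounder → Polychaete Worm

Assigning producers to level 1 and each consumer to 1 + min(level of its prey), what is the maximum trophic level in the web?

Producers (level 1): Benthic Algae.
Following each consumer down to its lowest-level prey: Benthic Algae → Polychaete Worm → Mummichog (levels 1 through 3).
All prey of Mummichog (Polychaete Worm 2) are at level 2 or above, so Mummichog is at level 1 + 2 = 3.
Every consumer has at least one prey at level 2 or below, so none exceeds level 3.

3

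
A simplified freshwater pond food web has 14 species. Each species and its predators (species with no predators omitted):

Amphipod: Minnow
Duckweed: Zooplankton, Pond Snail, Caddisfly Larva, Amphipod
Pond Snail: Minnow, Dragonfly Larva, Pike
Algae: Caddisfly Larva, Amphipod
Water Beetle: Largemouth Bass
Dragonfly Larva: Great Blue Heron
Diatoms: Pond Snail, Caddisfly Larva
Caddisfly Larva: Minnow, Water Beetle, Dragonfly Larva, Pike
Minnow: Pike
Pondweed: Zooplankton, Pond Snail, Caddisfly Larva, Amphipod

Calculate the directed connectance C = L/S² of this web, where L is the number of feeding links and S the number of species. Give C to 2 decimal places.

The web has S = 14 species and L = 23 feeding links.
C = L / S² = 23 / 196 = 0.1173 ≈ 0.12.

C = 0.12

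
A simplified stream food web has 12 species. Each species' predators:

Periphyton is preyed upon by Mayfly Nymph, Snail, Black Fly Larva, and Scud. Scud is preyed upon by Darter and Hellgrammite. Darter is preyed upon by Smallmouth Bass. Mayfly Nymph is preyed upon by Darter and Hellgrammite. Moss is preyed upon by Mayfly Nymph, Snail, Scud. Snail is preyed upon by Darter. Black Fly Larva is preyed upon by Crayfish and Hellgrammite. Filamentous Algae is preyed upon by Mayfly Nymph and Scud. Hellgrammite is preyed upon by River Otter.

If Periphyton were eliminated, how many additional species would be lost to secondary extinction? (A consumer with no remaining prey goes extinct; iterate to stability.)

Remove Periphyton.
Round 1: Black Fly Larva (all prey gone) → extinct.
Round 2: Crayfish (all prey gone) → extinct.
No further losses. Total secondary extinctions: 2.

2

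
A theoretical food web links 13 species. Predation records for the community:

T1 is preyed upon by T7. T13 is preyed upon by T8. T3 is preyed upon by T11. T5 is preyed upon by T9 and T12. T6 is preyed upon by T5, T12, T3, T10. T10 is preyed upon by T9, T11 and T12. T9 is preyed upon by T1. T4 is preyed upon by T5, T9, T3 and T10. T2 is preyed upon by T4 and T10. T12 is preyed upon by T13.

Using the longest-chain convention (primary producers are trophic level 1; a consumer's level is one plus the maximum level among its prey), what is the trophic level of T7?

Trophic level 6

T2 is a producer → level 1.
T4 eats T2 → level 2.
T5 eats T4 (level 2); other prey at levels: T6 1 → level 3.
T9 eats T5 (level 3); other prey at levels: T4 2, T10 3 → level 4.
T1 eats T9 → level 5.
T7 eats T1 → level 6.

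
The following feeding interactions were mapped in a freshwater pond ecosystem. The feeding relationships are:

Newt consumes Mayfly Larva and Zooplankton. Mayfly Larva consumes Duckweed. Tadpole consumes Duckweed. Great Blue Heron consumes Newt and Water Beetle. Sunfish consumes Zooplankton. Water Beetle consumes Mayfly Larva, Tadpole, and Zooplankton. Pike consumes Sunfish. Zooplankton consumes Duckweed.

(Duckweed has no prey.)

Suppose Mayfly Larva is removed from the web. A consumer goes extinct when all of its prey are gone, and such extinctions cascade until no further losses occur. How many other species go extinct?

0

Remove Mayfly Larva.
Every predator of it retains at least one other prey: Newt still has Zooplankton; Water Beetle still has Zooplankton, Tadpole.
No consumer loses all prey, so no secondary extinctions occur.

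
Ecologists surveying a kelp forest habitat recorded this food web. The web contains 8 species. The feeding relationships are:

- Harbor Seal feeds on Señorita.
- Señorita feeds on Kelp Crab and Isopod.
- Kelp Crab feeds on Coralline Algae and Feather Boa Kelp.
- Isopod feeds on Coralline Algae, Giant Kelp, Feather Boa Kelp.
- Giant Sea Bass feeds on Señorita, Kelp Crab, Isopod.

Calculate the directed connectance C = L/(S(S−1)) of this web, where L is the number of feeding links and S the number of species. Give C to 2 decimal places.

C = 0.20

The web has S = 8 species and L = 11 feeding links.
C = L / (S(S−1)) = 11 / 56 = 0.1964 ≈ 0.20.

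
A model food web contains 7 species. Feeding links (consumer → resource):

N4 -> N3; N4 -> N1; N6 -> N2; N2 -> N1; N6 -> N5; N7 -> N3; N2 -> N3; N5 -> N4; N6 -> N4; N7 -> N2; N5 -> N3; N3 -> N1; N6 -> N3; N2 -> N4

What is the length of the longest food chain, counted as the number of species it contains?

5 species

One longest chain: N1 → N3 → N4 → N2 → N7.
It has 5 species and 4 links.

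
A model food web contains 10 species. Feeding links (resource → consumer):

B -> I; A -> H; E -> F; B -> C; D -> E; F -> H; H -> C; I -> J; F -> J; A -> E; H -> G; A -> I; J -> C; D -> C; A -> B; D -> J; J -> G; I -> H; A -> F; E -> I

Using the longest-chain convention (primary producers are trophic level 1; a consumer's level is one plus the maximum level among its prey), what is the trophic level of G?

A is a producer → level 1.
B eats A → level 2.
I eats B (level 2); other prey at levels: A 1, E 2 → level 3.
J eats I (level 3); other prey at levels: D 1, F 3 → level 4.
G eats J (level 4); other prey at levels: H 4 → level 5.

Trophic level 5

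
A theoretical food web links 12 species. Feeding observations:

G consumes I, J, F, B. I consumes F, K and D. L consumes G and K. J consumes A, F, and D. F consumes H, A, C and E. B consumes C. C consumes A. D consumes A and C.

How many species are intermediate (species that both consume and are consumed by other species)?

7

Intermediate species (has both prey and predators): C, B, F, D, I, J, G.
Count: 7.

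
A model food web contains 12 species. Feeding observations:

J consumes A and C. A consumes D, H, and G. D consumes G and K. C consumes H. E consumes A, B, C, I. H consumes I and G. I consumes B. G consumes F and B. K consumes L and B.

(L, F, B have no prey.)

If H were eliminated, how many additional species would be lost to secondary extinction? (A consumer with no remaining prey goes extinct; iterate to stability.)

1

Remove H.
Round 1: C (all prey gone) → extinct.
No further losses. Total secondary extinctions: 1.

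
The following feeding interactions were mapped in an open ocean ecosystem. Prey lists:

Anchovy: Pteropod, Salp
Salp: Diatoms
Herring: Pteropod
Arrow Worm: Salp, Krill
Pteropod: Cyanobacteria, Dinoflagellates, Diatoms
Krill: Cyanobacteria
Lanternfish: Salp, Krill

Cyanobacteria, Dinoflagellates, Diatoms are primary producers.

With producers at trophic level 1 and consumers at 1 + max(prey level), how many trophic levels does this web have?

3

Producers (level 1): Cyanobacteria, Dinoflagellates, Diatoms.
Cyanobacteria → Pteropod → Herring gives Herring level 3.
No species has a prey at level 3, so no species reaches level 4.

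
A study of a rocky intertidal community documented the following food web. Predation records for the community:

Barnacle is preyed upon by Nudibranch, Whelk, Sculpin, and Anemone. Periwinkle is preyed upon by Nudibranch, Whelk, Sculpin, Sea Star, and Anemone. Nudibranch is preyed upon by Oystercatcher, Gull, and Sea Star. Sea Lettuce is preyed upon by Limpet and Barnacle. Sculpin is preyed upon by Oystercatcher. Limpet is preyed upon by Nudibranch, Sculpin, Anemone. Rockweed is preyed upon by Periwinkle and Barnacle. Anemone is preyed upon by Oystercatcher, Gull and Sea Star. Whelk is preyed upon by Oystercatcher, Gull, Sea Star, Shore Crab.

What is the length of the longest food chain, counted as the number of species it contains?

One longest chain: Rockweed → Periwinkle → Anemone → Gull.
It has 4 species and 3 links.

4 species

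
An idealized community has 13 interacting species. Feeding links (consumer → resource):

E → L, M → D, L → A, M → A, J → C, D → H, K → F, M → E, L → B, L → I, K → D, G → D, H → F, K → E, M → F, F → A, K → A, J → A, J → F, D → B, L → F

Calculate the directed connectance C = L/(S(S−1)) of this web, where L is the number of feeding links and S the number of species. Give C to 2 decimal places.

The web has S = 13 species and L = 21 feeding links.
C = L / (S(S−1)) = 21 / 156 = 0.1346 ≈ 0.13.

C = 0.13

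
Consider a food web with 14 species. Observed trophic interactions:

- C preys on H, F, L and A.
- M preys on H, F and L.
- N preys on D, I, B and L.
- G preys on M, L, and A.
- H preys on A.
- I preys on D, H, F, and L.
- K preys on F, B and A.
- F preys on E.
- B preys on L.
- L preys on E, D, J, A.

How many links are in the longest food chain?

One longest chain: A → L → B → N.
It has 4 species and 3 links.

3 links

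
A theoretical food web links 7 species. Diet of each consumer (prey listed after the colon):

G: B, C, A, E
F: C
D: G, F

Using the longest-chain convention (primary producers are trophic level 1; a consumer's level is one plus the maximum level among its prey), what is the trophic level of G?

B is a producer → level 1.
G eats B (level 1); other prey at levels: C 1, A 1, E 1 → level 2.

Trophic level 2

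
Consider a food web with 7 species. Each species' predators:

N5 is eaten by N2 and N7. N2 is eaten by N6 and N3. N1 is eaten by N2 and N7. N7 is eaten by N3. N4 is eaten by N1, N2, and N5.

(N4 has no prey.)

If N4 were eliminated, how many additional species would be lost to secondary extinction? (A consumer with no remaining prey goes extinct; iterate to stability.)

6

Remove N4.
Round 1: N5 (all prey gone), N1 (all prey gone) → extinct.
Round 2: N2 (all prey gone), N7 (all prey gone) → extinct.
Round 3: N6 (all prey gone), N3 (all prey gone) → extinct.
No further losses. Total secondary extinctions: 6.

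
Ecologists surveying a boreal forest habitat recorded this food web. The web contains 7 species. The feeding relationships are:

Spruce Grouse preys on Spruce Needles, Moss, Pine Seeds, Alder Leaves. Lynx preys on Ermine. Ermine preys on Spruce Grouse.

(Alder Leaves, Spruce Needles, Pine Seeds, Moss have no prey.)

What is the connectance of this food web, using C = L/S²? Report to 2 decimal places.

The web has S = 7 species and L = 6 feeding links.
C = L / S² = 6 / 49 = 0.1224 ≈ 0.12.

C = 0.12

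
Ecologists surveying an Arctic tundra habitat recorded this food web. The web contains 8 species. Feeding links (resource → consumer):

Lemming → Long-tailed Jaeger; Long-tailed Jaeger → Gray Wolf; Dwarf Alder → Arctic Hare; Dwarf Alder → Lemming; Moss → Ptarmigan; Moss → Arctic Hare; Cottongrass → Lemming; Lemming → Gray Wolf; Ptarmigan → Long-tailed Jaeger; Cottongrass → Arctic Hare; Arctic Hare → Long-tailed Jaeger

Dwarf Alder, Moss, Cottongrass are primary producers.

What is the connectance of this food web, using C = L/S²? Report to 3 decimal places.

C = 0.172

The web has S = 8 species and L = 11 feeding links.
C = L / S² = 11 / 64 = 0.1719 ≈ 0.172.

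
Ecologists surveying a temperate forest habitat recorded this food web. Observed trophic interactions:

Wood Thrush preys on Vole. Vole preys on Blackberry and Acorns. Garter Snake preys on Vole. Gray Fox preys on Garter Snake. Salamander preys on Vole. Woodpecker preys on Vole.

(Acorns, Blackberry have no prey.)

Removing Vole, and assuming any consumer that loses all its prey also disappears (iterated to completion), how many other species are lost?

Remove Vole.
Round 1: Salamander (all prey gone), Garter Snake (all prey gone), Wood Thrush (all prey gone), Woodpecker (all prey gone) → extinct.
Round 2: Gray Fox (all prey gone) → extinct.
No further losses. Total secondary extinctions: 5.

5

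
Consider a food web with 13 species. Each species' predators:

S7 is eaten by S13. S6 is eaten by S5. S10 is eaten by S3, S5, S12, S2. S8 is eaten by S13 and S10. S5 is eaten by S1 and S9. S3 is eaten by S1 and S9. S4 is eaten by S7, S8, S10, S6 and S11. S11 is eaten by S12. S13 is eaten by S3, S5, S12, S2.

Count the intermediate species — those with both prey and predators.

8

Intermediate species (has both prey and predators): S6, S7, S11, S8, S10, S13, S5, S3.
Count: 8.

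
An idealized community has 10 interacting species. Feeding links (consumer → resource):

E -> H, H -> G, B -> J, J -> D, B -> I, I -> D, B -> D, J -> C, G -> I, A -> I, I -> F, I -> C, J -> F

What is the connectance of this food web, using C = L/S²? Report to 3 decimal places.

C = 0.130

The web has S = 10 species and L = 13 feeding links.
C = L / S² = 13 / 100 = 0.1300 ≈ 0.130.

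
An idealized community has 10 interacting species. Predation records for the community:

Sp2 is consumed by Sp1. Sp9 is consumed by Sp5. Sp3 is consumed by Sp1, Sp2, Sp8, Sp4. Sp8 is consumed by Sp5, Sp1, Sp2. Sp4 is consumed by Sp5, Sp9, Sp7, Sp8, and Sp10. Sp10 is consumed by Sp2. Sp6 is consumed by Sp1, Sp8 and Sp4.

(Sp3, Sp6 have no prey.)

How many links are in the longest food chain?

One longest chain: Sp3 → Sp4 → Sp8 → Sp2 → Sp1.
It has 5 species and 4 links.

4 links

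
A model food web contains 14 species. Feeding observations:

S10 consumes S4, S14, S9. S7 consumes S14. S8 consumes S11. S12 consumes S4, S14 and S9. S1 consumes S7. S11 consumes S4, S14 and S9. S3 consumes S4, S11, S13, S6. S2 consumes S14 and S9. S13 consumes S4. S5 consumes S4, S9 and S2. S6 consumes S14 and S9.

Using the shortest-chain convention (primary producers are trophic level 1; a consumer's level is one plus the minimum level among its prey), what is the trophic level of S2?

Trophic level 2

S14 is a producer → level 1.
S2 eats S14 → level 2.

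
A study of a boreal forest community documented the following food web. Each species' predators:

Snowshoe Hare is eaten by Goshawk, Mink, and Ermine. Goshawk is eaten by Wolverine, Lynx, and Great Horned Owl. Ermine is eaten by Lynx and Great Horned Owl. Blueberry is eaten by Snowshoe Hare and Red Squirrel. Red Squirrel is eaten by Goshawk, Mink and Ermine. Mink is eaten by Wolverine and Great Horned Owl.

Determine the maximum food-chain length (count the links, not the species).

3 links

One longest chain: Blueberry → Red Squirrel → Ermine → Lynx.
It has 4 species and 3 links.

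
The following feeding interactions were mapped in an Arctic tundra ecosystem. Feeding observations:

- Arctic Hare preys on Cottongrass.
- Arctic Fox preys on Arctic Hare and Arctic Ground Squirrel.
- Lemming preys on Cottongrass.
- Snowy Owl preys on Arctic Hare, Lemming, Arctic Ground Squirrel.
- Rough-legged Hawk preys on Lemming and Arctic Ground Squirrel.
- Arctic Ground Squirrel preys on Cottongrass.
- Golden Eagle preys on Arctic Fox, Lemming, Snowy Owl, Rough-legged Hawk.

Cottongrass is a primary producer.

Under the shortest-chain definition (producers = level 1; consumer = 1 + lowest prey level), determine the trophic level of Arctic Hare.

Trophic level 2

Cottongrass is a producer → level 1.
Arctic Hare eats Cottongrass → level 2.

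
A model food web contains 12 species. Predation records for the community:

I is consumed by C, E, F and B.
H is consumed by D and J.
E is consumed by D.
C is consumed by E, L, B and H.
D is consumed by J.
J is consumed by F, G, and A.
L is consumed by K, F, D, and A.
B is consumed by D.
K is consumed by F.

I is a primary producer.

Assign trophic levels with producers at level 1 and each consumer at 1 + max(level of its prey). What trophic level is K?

Trophic level 4

I is a producer → level 1.
C eats I → level 2.
L eats C → level 3.
K eats L → level 4.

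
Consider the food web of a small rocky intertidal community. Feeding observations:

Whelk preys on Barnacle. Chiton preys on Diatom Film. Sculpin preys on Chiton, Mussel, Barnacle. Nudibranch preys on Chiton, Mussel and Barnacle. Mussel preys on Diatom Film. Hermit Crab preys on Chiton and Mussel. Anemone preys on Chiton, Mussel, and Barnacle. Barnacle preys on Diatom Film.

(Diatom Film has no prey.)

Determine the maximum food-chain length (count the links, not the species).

2 links

One longest chain: Diatom Film → Barnacle → Whelk.
It has 3 species and 2 links.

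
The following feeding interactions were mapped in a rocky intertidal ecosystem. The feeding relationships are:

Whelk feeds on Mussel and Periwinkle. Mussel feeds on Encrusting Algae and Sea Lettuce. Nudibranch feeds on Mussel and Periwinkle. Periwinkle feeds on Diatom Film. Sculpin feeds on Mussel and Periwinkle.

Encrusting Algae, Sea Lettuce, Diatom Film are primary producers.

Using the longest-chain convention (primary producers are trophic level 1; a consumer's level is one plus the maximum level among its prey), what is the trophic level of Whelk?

Encrusting Algae is a producer → level 1.
Mussel eats Encrusting Algae (level 1); other prey at levels: Sea Lettuce 1 → level 2.
Whelk eats Mussel (level 2); other prey at levels: Periwinkle 2 → level 3.

Trophic level 3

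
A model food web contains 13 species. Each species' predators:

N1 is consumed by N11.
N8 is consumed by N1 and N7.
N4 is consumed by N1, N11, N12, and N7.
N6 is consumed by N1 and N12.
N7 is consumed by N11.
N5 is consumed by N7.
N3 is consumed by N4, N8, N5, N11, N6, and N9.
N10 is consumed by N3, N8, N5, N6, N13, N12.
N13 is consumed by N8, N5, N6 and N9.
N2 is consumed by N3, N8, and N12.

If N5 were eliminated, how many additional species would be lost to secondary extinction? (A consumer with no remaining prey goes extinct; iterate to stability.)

Remove N5.
Every predator of it retains at least one other prey: N7 still has N8, N4.
No consumer loses all prey, so no secondary extinctions occur.

0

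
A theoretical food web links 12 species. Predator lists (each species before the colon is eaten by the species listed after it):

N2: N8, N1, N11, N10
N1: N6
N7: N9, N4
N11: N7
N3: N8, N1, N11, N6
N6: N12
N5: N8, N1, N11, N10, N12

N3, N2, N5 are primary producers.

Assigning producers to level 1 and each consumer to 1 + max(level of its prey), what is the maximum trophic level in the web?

4

Producers (level 1): N3, N2, N5.
N3 → N1 → N6 → N12 gives N12 level 4.
No species has a prey at level 4, so no species reaches level 5.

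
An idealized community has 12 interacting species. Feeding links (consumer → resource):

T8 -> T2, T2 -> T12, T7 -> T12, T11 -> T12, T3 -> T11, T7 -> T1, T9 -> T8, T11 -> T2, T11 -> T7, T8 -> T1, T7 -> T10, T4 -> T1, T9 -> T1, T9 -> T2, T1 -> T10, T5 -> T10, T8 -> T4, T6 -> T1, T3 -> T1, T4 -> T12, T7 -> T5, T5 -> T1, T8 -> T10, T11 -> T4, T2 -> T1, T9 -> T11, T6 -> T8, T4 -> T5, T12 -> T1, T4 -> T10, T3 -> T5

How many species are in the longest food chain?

6 species

One longest chain: T10 → T1 → T12 → T2 → T8 → T6.
It has 6 species and 5 links.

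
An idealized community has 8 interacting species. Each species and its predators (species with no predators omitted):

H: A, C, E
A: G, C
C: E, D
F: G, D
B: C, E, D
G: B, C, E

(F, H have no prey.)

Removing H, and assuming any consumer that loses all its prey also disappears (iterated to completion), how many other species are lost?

1

Remove H.
Round 1: A (all prey gone) → extinct.
No further losses. Total secondary extinctions: 1.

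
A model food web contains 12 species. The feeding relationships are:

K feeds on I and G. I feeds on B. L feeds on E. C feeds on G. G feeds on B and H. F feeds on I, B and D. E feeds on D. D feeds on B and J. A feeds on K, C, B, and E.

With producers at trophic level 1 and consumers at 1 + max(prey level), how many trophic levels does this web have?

4

Producers (level 1): J, H, B.
J → D → E → L gives L level 4.
No species has a prey at level 4, so no species reaches level 5.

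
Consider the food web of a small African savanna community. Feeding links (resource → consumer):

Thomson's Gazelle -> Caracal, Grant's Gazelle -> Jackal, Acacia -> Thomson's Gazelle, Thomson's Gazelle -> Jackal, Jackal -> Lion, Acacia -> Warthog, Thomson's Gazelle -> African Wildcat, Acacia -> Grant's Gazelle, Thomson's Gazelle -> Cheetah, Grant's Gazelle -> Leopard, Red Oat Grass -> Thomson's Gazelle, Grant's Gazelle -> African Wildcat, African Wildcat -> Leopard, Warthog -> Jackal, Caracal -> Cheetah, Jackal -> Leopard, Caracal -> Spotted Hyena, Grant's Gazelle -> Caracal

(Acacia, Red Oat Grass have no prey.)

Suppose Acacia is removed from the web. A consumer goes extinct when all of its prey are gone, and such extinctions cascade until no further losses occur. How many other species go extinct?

2

Remove Acacia.
Round 1: Grant's Gazelle (all prey gone), Warthog (all prey gone) → extinct.
No further losses. Total secondary extinctions: 2.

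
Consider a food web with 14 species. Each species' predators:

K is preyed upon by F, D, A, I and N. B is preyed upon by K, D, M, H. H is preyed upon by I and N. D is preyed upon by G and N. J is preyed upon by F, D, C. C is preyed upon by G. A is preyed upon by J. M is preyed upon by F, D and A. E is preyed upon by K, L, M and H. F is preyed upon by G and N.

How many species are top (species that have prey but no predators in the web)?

Top species (has prey, but nothing eats it): L, I, G, N.
Count: 4.

4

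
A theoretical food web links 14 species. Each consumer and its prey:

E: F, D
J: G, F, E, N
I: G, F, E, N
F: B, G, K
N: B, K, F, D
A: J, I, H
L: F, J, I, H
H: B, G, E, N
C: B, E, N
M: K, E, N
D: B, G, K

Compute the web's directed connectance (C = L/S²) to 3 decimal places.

C = 0.189

The web has S = 14 species and L = 37 feeding links.
C = L / S² = 37 / 196 = 0.1888 ≈ 0.189.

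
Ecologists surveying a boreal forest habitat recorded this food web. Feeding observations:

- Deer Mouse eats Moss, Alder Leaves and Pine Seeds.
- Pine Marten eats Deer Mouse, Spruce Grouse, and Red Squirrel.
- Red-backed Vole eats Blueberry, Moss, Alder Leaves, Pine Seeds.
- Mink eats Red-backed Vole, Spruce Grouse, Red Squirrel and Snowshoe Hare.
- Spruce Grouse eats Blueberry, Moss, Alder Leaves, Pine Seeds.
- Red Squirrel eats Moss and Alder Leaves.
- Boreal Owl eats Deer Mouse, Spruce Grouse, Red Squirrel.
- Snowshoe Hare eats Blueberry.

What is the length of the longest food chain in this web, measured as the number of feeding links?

2 links

One longest chain: Moss → Deer Mouse → Boreal Owl.
It has 3 species and 2 links.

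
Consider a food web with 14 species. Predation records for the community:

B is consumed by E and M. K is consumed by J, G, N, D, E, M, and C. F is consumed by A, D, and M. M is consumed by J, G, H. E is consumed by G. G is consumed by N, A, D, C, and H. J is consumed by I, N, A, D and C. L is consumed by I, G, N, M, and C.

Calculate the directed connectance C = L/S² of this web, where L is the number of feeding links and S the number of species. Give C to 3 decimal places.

C = 0.158

The web has S = 14 species and L = 31 feeding links.
C = L / S² = 31 / 196 = 0.1582 ≈ 0.158.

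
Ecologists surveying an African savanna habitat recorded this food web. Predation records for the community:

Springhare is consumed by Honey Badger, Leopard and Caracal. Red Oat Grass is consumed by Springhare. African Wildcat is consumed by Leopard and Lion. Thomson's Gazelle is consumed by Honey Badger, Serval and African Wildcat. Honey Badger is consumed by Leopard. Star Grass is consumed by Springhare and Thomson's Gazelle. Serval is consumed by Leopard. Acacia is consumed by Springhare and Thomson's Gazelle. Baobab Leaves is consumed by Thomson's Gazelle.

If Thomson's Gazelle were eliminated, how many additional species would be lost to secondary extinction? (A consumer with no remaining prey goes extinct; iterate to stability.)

Remove Thomson's Gazelle.
Round 1: African Wildcat (all prey gone), Serval (all prey gone) → extinct.
Round 2: Lion (all prey gone) → extinct.
No further losses. Total secondary extinctions: 3.

3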